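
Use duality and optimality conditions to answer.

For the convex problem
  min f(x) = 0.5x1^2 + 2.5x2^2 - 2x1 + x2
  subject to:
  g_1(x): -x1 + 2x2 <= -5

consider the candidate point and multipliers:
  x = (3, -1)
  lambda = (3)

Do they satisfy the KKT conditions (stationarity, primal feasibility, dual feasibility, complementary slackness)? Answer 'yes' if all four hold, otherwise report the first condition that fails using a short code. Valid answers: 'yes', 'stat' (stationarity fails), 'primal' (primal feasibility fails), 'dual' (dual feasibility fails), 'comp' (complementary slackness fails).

Gradient of f: grad f(x) = Q x + c = (1, -4)
Constraint values g_i(x) = a_i^T x - b_i:
  g_1((3, -1)) = 0
Stationarity residual: grad f(x) + sum_i lambda_i a_i = (-2, 2)
  -> stationarity FAILS
Primal feasibility (all g_i <= 0): OK
Dual feasibility (all lambda_i >= 0): OK
Complementary slackness (lambda_i * g_i(x) = 0 for all i): OK

Verdict: the first failing condition is stationarity -> stat.

stat


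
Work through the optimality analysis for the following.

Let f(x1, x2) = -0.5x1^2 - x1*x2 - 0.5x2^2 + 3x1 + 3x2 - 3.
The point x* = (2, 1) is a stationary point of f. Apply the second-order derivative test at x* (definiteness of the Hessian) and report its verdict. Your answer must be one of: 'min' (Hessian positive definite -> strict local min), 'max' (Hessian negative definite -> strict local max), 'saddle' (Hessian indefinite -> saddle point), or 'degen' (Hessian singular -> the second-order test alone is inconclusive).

Compute the Hessian H = grad^2 f:
  H = [[-1, -1], [-1, -1]]
Verify stationarity: grad f(x*) = H x* + g = (0, 0).
Eigenvalues of H: -2, 0.
H has a zero eigenvalue (singular; negative semidefinite but not definite), so H is neither positive definite, negative definite, nor indefinite. The second-order test alone is inconclusive -> degen.
(Indeed, f is constant along the null direction of H through x*, so x* is not a strict local extremum.)

degen


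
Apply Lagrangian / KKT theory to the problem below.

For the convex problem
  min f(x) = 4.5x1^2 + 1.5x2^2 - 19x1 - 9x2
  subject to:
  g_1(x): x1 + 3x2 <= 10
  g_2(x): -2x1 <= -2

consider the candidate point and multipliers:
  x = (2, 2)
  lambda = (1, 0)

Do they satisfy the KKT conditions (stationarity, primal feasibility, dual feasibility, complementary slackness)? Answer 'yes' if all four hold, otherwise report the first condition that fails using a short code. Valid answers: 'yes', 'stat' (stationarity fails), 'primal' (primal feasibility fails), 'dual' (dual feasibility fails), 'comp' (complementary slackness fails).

Gradient of f: grad f(x) = Q x + c = (-1, -3)
Constraint values g_i(x) = a_i^T x - b_i:
  g_1((2, 2)) = -2
  g_2((2, 2)) = -2
Stationarity residual: grad f(x) + sum_i lambda_i a_i = (0, 0)
  -> stationarity OK
Primal feasibility (all g_i <= 0): OK
Dual feasibility (all lambda_i >= 0): OK
Complementary slackness (lambda_i * g_i(x) = 0 for all i): FAILS

Verdict: the first failing condition is complementary_slackness -> comp.

comp


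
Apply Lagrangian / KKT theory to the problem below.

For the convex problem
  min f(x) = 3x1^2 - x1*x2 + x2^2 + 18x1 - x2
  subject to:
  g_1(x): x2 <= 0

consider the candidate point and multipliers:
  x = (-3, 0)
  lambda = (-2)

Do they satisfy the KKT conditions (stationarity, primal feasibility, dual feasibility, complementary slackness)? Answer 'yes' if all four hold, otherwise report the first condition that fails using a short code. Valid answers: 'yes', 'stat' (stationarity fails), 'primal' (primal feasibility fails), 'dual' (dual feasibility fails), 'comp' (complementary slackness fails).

Gradient of f: grad f(x) = Q x + c = (0, 2)
Constraint values g_i(x) = a_i^T x - b_i:
  g_1((-3, 0)) = 0
Stationarity residual: grad f(x) + sum_i lambda_i a_i = (0, 0)
  -> stationarity OK
Primal feasibility (all g_i <= 0): OK
Dual feasibility (all lambda_i >= 0): FAILS
Complementary slackness (lambda_i * g_i(x) = 0 for all i): OK

Verdict: the first failing condition is dual_feasibility -> dual.

dual


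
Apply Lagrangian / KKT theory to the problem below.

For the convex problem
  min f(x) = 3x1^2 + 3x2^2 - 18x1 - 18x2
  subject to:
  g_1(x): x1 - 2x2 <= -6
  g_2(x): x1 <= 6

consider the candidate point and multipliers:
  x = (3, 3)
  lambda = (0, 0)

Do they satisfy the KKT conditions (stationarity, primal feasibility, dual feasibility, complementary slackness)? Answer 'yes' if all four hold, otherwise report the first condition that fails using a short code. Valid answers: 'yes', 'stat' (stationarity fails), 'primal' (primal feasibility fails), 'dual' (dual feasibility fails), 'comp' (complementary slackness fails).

Gradient of f: grad f(x) = Q x + c = (0, 0)
Constraint values g_i(x) = a_i^T x - b_i:
  g_1((3, 3)) = 3
  g_2((3, 3)) = -3
Stationarity residual: grad f(x) + sum_i lambda_i a_i = (0, 0)
  -> stationarity OK
Primal feasibility (all g_i <= 0): FAILS
Dual feasibility (all lambda_i >= 0): OK
Complementary slackness (lambda_i * g_i(x) = 0 for all i): OK

Verdict: the first failing condition is primal_feasibility -> primal.

primal


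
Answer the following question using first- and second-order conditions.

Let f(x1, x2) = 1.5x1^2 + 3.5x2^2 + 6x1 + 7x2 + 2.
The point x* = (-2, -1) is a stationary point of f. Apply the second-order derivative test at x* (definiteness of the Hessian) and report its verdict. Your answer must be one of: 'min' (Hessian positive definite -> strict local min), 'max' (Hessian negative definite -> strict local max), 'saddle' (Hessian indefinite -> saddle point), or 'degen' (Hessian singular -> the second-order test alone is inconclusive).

Compute the Hessian H = grad^2 f:
  H = [[3, 0], [0, 7]]
Verify stationarity: grad f(x*) = H x* + g = (0, 0).
Eigenvalues of H: 3, 7.
Both eigenvalues > 0, so H is positive definite -> x* is a strict local min.

min


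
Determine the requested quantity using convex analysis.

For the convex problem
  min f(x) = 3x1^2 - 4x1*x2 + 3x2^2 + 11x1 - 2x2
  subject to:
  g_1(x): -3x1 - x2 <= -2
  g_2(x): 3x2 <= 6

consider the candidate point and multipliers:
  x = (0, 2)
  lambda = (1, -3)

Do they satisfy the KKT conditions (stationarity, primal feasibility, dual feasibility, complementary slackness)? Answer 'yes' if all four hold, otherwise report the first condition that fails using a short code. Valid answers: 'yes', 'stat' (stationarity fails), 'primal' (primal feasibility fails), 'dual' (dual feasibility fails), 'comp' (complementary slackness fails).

Gradient of f: grad f(x) = Q x + c = (3, 10)
Constraint values g_i(x) = a_i^T x - b_i:
  g_1((0, 2)) = 0
  g_2((0, 2)) = 0
Stationarity residual: grad f(x) + sum_i lambda_i a_i = (0, 0)
  -> stationarity OK
Primal feasibility (all g_i <= 0): OK
Dual feasibility (all lambda_i >= 0): FAILS
Complementary slackness (lambda_i * g_i(x) = 0 for all i): OK

Verdict: the first failing condition is dual_feasibility -> dual.

dual


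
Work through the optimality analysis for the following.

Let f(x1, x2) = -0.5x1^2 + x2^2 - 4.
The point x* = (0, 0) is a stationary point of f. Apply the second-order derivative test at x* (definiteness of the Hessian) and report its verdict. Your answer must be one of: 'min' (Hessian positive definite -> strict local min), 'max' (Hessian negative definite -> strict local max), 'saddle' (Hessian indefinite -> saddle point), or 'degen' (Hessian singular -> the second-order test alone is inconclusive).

Compute the Hessian H = grad^2 f:
  H = [[-1, 0], [0, 2]]
Verify stationarity: grad f(x*) = H x* + g = (0, 0).
Eigenvalues of H: -1, 2.
Eigenvalues have mixed signs, so H is indefinite -> x* is a saddle point.

saddle


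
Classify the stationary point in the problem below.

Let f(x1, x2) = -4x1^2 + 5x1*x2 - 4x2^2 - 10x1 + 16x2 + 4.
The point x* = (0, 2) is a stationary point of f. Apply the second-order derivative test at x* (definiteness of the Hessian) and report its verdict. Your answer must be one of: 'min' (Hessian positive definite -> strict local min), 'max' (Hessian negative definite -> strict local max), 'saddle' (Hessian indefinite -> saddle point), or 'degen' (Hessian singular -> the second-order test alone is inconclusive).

Compute the Hessian H = grad^2 f:
  H = [[-8, 5], [5, -8]]
Verify stationarity: grad f(x*) = H x* + g = (0, 0).
Eigenvalues of H: -13, -3.
Both eigenvalues < 0, so H is negative definite -> x* is a strict local max.

max


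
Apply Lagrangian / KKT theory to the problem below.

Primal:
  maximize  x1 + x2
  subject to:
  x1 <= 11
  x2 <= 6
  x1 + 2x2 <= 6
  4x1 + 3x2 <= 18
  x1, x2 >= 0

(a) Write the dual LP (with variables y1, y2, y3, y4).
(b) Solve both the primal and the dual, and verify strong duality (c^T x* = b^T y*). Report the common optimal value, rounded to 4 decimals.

The standard primal-dual pair for 'max c^T x s.t. A x <= b, x >= 0' is:
  Dual:  min b^T y  s.t.  A^T y >= c,  y >= 0.

So the dual LP is:
  minimize  11y1 + 6y2 + 6y3 + 18y4
  subject to:
    y1 + y3 + 4y4 >= 1
    y2 + 2y3 + 3y4 >= 1
    y1, y2, y3, y4 >= 0

Solving the primal: x* = (3.6, 1.2).
  primal value c^T x* = 4.8.
Solving the dual: y* = (0, 0, 0.2, 0.2).
  dual value b^T y* = 4.8.
Strong duality: c^T x* = b^T y*. Confirmed.

4.8


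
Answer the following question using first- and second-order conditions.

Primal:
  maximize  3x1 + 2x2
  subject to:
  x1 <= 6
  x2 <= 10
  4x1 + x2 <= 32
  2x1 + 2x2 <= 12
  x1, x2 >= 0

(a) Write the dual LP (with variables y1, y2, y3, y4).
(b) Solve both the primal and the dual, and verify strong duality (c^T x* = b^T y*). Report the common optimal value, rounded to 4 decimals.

The standard primal-dual pair for 'max c^T x s.t. A x <= b, x >= 0' is:
  Dual:  min b^T y  s.t.  A^T y >= c,  y >= 0.

So the dual LP is:
  minimize  6y1 + 10y2 + 32y3 + 12y4
  subject to:
    y1 + 4y3 + 2y4 >= 3
    y2 + y3 + 2y4 >= 2
    y1, y2, y3, y4 >= 0

Solving the primal: x* = (6, 0).
  primal value c^T x* = 18.
Solving the dual: y* = (1, 0, 0, 1).
  dual value b^T y* = 18.
Strong duality: c^T x* = b^T y*. Confirmed.

18


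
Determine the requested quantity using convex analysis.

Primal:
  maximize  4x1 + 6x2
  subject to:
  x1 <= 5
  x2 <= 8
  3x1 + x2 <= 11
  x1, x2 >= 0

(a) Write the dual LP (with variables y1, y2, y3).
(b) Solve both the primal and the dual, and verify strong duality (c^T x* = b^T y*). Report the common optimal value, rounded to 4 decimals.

The standard primal-dual pair for 'max c^T x s.t. A x <= b, x >= 0' is:
  Dual:  min b^T y  s.t.  A^T y >= c,  y >= 0.

So the dual LP is:
  minimize  5y1 + 8y2 + 11y3
  subject to:
    y1 + 3y3 >= 4
    y2 + y3 >= 6
    y1, y2, y3 >= 0

Solving the primal: x* = (1, 8).
  primal value c^T x* = 52.
Solving the dual: y* = (0, 4.6667, 1.3333).
  dual value b^T y* = 52.
Strong duality: c^T x* = b^T y*. Confirmed.

52


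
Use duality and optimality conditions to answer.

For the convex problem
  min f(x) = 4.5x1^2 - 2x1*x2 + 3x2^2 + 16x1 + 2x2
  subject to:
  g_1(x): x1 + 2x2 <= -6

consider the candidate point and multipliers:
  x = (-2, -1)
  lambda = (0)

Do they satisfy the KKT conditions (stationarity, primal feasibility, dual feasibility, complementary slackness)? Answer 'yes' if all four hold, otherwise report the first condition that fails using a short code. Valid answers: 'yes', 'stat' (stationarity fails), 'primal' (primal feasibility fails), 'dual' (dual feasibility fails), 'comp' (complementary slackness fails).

Gradient of f: grad f(x) = Q x + c = (0, 0)
Constraint values g_i(x) = a_i^T x - b_i:
  g_1((-2, -1)) = 2
Stationarity residual: grad f(x) + sum_i lambda_i a_i = (0, 0)
  -> stationarity OK
Primal feasibility (all g_i <= 0): FAILS
Dual feasibility (all lambda_i >= 0): OK
Complementary slackness (lambda_i * g_i(x) = 0 for all i): OK

Verdict: the first failing condition is primal_feasibility -> primal.

primal


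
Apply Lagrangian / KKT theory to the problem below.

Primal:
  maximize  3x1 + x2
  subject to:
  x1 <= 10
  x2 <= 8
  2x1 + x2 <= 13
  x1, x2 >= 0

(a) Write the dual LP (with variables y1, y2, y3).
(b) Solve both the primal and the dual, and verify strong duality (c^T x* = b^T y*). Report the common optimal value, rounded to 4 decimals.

The standard primal-dual pair for 'max c^T x s.t. A x <= b, x >= 0' is:
  Dual:  min b^T y  s.t.  A^T y >= c,  y >= 0.

So the dual LP is:
  minimize  10y1 + 8y2 + 13y3
  subject to:
    y1 + 2y3 >= 3
    y2 + y3 >= 1
    y1, y2, y3 >= 0

Solving the primal: x* = (6.5, 0).
  primal value c^T x* = 19.5.
Solving the dual: y* = (0, 0, 1.5).
  dual value b^T y* = 19.5.
Strong duality: c^T x* = b^T y*. Confirmed.

19.5


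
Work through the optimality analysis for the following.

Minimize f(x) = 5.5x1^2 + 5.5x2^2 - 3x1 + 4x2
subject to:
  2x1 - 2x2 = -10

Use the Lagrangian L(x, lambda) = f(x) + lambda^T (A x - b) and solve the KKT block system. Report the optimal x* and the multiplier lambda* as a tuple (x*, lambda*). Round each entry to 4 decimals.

Form the Lagrangian:
  L(x, lambda) = (1/2) x^T Q x + c^T x + lambda^T (A x - b)
Stationarity (grad_x L = 0): Q x + c + A^T lambda = 0.
Primal feasibility: A x = b.

This gives the KKT block system:
  [ Q   A^T ] [ x     ]   [-c ]
  [ A    0  ] [ lambda ] = [ b ]

Solving the linear system:
  x*      = (-2.5455, 2.4545)
  lambda* = (15.5)
  f(x*)   = 86.2273

x* = (-2.5455, 2.4545), lambda* = (15.5)


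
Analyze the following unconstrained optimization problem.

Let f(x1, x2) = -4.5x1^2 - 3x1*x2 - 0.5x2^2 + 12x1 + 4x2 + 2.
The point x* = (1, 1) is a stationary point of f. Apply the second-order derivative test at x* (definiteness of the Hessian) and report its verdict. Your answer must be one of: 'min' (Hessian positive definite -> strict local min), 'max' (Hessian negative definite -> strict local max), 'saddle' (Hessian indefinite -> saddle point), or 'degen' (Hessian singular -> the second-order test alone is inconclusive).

Compute the Hessian H = grad^2 f:
  H = [[-9, -3], [-3, -1]]
Verify stationarity: grad f(x*) = H x* + g = (0, 0).
Eigenvalues of H: -10, 0.
H has a zero eigenvalue (singular; negative semidefinite but not definite), so H is neither positive definite, negative definite, nor indefinite. The second-order test alone is inconclusive -> degen.
(Indeed, f is constant along the null direction of H through x*, so x* is not a strict local extremum.)

degen


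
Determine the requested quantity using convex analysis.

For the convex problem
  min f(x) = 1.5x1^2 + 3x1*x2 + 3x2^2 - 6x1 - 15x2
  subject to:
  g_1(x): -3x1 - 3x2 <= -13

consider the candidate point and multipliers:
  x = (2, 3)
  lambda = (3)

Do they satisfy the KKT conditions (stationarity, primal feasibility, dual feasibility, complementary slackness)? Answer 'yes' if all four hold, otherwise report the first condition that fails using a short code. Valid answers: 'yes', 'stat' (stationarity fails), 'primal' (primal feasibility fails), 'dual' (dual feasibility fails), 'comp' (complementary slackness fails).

Gradient of f: grad f(x) = Q x + c = (9, 9)
Constraint values g_i(x) = a_i^T x - b_i:
  g_1((2, 3)) = -2
Stationarity residual: grad f(x) + sum_i lambda_i a_i = (0, 0)
  -> stationarity OK
Primal feasibility (all g_i <= 0): OK
Dual feasibility (all lambda_i >= 0): OK
Complementary slackness (lambda_i * g_i(x) = 0 for all i): FAILS

Verdict: the first failing condition is complementary_slackness -> comp.

comp


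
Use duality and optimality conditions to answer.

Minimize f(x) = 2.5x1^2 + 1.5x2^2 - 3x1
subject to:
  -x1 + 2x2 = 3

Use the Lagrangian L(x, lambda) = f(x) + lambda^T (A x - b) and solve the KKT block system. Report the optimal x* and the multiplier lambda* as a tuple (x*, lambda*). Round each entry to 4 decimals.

Form the Lagrangian:
  L(x, lambda) = (1/2) x^T Q x + c^T x + lambda^T (A x - b)
Stationarity (grad_x L = 0): Q x + c + A^T lambda = 0.
Primal feasibility: A x = b.

This gives the KKT block system:
  [ Q   A^T ] [ x     ]   [-c ]
  [ A    0  ] [ lambda ] = [ b ]

Solving the linear system:
  x*      = (0.1304, 1.5652)
  lambda* = (-2.3478)
  f(x*)   = 3.3261

x* = (0.1304, 1.5652), lambda* = (-2.3478)


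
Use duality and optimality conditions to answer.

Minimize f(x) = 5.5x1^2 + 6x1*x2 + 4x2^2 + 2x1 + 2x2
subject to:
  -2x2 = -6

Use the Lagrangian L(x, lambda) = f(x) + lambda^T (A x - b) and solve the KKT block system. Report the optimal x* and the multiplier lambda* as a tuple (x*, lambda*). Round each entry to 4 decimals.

Form the Lagrangian:
  L(x, lambda) = (1/2) x^T Q x + c^T x + lambda^T (A x - b)
Stationarity (grad_x L = 0): Q x + c + A^T lambda = 0.
Primal feasibility: A x = b.

This gives the KKT block system:
  [ Q   A^T ] [ x     ]   [-c ]
  [ A    0  ] [ lambda ] = [ b ]

Solving the linear system:
  x*      = (-1.8182, 3)
  lambda* = (7.5455)
  f(x*)   = 23.8182

x* = (-1.8182, 3), lambda* = (7.5455)


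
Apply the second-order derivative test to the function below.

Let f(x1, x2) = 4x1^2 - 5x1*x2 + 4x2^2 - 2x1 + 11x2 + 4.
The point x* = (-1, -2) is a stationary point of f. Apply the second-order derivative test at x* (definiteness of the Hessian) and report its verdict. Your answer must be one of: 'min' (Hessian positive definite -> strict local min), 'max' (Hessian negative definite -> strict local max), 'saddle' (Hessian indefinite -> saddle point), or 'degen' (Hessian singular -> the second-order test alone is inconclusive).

Compute the Hessian H = grad^2 f:
  H = [[8, -5], [-5, 8]]
Verify stationarity: grad f(x*) = H x* + g = (0, 0).
Eigenvalues of H: 3, 13.
Both eigenvalues > 0, so H is positive definite -> x* is a strict local min.

min


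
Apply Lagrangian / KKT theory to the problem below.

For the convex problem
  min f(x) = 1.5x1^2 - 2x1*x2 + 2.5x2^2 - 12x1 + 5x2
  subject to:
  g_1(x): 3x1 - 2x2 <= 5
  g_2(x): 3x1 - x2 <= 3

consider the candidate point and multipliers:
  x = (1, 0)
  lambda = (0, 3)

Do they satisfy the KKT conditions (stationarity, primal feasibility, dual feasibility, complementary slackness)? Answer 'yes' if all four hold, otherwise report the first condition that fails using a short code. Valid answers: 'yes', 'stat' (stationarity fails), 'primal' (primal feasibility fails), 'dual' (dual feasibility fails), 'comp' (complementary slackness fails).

Gradient of f: grad f(x) = Q x + c = (-9, 3)
Constraint values g_i(x) = a_i^T x - b_i:
  g_1((1, 0)) = -2
  g_2((1, 0)) = 0
Stationarity residual: grad f(x) + sum_i lambda_i a_i = (0, 0)
  -> stationarity OK
Primal feasibility (all g_i <= 0): OK
Dual feasibility (all lambda_i >= 0): OK
Complementary slackness (lambda_i * g_i(x) = 0 for all i): OK

Verdict: yes, KKT holds.

yes


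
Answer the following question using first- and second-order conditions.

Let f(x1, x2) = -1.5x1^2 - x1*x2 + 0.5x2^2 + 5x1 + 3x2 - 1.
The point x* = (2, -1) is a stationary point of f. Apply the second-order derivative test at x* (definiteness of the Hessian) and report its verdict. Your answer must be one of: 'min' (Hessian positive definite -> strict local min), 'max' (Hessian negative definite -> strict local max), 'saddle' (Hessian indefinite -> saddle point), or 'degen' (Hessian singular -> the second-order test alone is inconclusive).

Compute the Hessian H = grad^2 f:
  H = [[-3, -1], [-1, 1]]
Verify stationarity: grad f(x*) = H x* + g = (0, 0).
Eigenvalues of H: -3.2361, 1.2361.
Eigenvalues have mixed signs, so H is indefinite -> x* is a saddle point.

saddle


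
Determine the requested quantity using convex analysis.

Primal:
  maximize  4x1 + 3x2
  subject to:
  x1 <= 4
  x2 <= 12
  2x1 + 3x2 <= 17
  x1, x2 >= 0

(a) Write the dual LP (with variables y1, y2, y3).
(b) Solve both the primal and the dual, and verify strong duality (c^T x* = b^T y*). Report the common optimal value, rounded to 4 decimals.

The standard primal-dual pair for 'max c^T x s.t. A x <= b, x >= 0' is:
  Dual:  min b^T y  s.t.  A^T y >= c,  y >= 0.

So the dual LP is:
  minimize  4y1 + 12y2 + 17y3
  subject to:
    y1 + 2y3 >= 4
    y2 + 3y3 >= 3
    y1, y2, y3 >= 0

Solving the primal: x* = (4, 3).
  primal value c^T x* = 25.
Solving the dual: y* = (2, 0, 1).
  dual value b^T y* = 25.
Strong duality: c^T x* = b^T y*. Confirmed.

25


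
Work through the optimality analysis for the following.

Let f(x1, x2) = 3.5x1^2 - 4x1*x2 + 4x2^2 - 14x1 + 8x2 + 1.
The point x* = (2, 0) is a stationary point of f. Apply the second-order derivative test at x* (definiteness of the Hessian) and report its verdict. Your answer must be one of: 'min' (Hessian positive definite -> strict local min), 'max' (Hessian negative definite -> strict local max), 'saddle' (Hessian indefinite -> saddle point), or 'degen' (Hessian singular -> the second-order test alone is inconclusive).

Compute the Hessian H = grad^2 f:
  H = [[7, -4], [-4, 8]]
Verify stationarity: grad f(x*) = H x* + g = (0, 0).
Eigenvalues of H: 3.4689, 11.5311.
Both eigenvalues > 0, so H is positive definite -> x* is a strict local min.

min


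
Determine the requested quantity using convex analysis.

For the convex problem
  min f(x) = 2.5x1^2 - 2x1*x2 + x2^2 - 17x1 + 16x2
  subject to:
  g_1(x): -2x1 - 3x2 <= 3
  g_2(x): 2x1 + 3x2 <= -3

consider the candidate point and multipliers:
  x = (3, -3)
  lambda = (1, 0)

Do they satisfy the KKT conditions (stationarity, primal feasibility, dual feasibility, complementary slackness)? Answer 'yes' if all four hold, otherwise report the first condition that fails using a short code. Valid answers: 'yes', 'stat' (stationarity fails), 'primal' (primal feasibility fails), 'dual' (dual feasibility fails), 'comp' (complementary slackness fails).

Gradient of f: grad f(x) = Q x + c = (4, 4)
Constraint values g_i(x) = a_i^T x - b_i:
  g_1((3, -3)) = 0
  g_2((3, -3)) = 0
Stationarity residual: grad f(x) + sum_i lambda_i a_i = (2, 1)
  -> stationarity FAILS
Primal feasibility (all g_i <= 0): OK
Dual feasibility (all lambda_i >= 0): OK
Complementary slackness (lambda_i * g_i(x) = 0 for all i): OK

Verdict: the first failing condition is stationarity -> stat.

stat


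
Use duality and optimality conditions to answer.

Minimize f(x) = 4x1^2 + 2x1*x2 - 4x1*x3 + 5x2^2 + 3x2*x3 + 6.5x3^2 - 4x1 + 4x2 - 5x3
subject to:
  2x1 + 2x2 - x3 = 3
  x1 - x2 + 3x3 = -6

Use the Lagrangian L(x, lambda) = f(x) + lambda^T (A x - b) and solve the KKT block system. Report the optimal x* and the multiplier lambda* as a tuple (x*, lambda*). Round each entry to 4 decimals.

Form the Lagrangian:
  L(x, lambda) = (1/2) x^T Q x + c^T x + lambda^T (A x - b)
Stationarity (grad_x L = 0): Q x + c + A^T lambda = 0.
Primal feasibility: A x = b.

This gives the KKT block system:
  [ Q   A^T ] [ x     ]   [-c ]
  [ A    0  ] [ lambda ] = [ b ]

Solving the linear system:
  x*      = (-0.4429, 1.2201, -1.4457)
  lambda* = (-2.9144, 5.1492)
  f(x*)   = 26.7592

x* = (-0.4429, 1.2201, -1.4457), lambda* = (-2.9144, 5.1492)


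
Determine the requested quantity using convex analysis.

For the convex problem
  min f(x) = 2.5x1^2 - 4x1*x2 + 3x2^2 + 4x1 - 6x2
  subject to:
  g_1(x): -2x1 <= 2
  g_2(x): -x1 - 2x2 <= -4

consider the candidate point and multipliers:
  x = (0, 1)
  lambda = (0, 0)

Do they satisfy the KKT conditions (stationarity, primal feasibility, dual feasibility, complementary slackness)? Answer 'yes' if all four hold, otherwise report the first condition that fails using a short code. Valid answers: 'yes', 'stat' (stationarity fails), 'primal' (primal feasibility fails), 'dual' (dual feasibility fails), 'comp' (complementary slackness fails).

Gradient of f: grad f(x) = Q x + c = (0, 0)
Constraint values g_i(x) = a_i^T x - b_i:
  g_1((0, 1)) = -2
  g_2((0, 1)) = 2
Stationarity residual: grad f(x) + sum_i lambda_i a_i = (0, 0)
  -> stationarity OK
Primal feasibility (all g_i <= 0): FAILS
Dual feasibility (all lambda_i >= 0): OK
Complementary slackness (lambda_i * g_i(x) = 0 for all i): OK

Verdict: the first failing condition is primal_feasibility -> primal.

primal


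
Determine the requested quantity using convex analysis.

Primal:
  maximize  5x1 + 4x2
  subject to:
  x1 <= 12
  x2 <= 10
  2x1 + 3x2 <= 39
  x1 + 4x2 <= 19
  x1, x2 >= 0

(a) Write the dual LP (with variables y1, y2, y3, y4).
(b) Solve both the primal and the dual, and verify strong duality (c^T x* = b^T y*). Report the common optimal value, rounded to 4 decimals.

The standard primal-dual pair for 'max c^T x s.t. A x <= b, x >= 0' is:
  Dual:  min b^T y  s.t.  A^T y >= c,  y >= 0.

So the dual LP is:
  minimize  12y1 + 10y2 + 39y3 + 19y4
  subject to:
    y1 + 2y3 + y4 >= 5
    y2 + 3y3 + 4y4 >= 4
    y1, y2, y3, y4 >= 0

Solving the primal: x* = (12, 1.75).
  primal value c^T x* = 67.
Solving the dual: y* = (4, 0, 0, 1).
  dual value b^T y* = 67.
Strong duality: c^T x* = b^T y*. Confirmed.

67


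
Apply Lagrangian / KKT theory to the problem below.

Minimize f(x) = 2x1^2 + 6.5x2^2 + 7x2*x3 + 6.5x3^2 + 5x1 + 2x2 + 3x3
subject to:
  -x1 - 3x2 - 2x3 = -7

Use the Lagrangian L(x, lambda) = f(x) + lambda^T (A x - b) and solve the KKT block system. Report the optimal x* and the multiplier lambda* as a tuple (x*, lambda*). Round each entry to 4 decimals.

Form the Lagrangian:
  L(x, lambda) = (1/2) x^T Q x + c^T x + lambda^T (A x - b)
Stationarity (grad_x L = 0): Q x + c + A^T lambda = 0.
Primal feasibility: A x = b.

This gives the KKT block system:
  [ Q   A^T ] [ x     ]   [-c ]
  [ A    0  ] [ lambda ] = [ b ]

Solving the linear system:
  x*      = (1.0435, 1.8696, 0.1739)
  lambda* = (9.1739)
  f(x*)   = 36.8478

x* = (1.0435, 1.8696, 0.1739), lambda* = (9.1739)


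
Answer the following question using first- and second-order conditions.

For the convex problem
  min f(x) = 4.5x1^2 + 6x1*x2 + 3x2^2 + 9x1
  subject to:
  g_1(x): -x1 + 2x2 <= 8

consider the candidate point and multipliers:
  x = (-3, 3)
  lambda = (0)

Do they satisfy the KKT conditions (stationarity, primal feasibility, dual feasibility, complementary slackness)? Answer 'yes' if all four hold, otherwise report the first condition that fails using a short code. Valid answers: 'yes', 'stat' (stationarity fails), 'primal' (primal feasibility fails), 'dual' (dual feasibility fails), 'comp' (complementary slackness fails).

Gradient of f: grad f(x) = Q x + c = (0, 0)
Constraint values g_i(x) = a_i^T x - b_i:
  g_1((-3, 3)) = 1
Stationarity residual: grad f(x) + sum_i lambda_i a_i = (0, 0)
  -> stationarity OK
Primal feasibility (all g_i <= 0): FAILS
Dual feasibility (all lambda_i >= 0): OK
Complementary slackness (lambda_i * g_i(x) = 0 for all i): OK

Verdict: the first failing condition is primal_feasibility -> primal.

primal


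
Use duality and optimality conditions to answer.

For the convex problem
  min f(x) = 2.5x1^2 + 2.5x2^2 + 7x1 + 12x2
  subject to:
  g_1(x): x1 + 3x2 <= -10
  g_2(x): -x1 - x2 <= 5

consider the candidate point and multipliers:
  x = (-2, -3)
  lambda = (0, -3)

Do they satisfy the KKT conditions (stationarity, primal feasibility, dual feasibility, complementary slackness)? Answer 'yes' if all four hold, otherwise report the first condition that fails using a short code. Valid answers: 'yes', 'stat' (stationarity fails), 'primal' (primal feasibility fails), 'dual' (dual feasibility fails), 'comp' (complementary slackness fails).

Gradient of f: grad f(x) = Q x + c = (-3, -3)
Constraint values g_i(x) = a_i^T x - b_i:
  g_1((-2, -3)) = -1
  g_2((-2, -3)) = 0
Stationarity residual: grad f(x) + sum_i lambda_i a_i = (0, 0)
  -> stationarity OK
Primal feasibility (all g_i <= 0): OK
Dual feasibility (all lambda_i >= 0): FAILS
Complementary slackness (lambda_i * g_i(x) = 0 for all i): OK

Verdict: the first failing condition is dual_feasibility -> dual.

dual


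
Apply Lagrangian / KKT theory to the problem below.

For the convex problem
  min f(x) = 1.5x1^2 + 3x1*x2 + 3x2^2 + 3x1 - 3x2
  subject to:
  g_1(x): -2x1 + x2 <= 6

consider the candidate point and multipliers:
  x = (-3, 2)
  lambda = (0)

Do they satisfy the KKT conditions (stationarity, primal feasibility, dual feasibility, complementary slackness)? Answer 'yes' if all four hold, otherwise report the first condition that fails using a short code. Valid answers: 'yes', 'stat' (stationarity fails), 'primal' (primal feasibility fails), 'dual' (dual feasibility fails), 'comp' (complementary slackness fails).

Gradient of f: grad f(x) = Q x + c = (0, 0)
Constraint values g_i(x) = a_i^T x - b_i:
  g_1((-3, 2)) = 2
Stationarity residual: grad f(x) + sum_i lambda_i a_i = (0, 0)
  -> stationarity OK
Primal feasibility (all g_i <= 0): FAILS
Dual feasibility (all lambda_i >= 0): OK
Complementary slackness (lambda_i * g_i(x) = 0 for all i): OK

Verdict: the first failing condition is primal_feasibility -> primal.

primal


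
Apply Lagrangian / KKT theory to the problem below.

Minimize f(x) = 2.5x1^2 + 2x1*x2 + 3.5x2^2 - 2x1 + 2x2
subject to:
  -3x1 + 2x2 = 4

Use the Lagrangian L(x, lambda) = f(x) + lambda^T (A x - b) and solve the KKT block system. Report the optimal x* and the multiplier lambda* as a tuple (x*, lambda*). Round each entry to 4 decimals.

Form the Lagrangian:
  L(x, lambda) = (1/2) x^T Q x + c^T x + lambda^T (A x - b)
Stationarity (grad_x L = 0): Q x + c + A^T lambda = 0.
Primal feasibility: A x = b.

This gives the KKT block system:
  [ Q   A^T ] [ x     ]   [-c ]
  [ A    0  ] [ lambda ] = [ b ]

Solving the linear system:
  x*      = (-0.972, 0.5421)
  lambda* = (-1.9252)
  f(x*)   = 5.3645

x* = (-0.972, 0.5421), lambda* = (-1.9252)


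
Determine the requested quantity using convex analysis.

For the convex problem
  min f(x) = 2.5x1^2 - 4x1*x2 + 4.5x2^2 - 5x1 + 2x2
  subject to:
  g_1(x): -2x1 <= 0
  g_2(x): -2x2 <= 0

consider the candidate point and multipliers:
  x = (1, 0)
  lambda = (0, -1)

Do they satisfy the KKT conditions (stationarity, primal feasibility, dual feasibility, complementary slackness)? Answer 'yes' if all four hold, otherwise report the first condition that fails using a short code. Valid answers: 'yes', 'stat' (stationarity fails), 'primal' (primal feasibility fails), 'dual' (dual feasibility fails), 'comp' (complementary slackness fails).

Gradient of f: grad f(x) = Q x + c = (0, -2)
Constraint values g_i(x) = a_i^T x - b_i:
  g_1((1, 0)) = -2
  g_2((1, 0)) = 0
Stationarity residual: grad f(x) + sum_i lambda_i a_i = (0, 0)
  -> stationarity OK
Primal feasibility (all g_i <= 0): OK
Dual feasibility (all lambda_i >= 0): FAILS
Complementary slackness (lambda_i * g_i(x) = 0 for all i): OK

Verdict: the first failing condition is dual_feasibility -> dual.

dual


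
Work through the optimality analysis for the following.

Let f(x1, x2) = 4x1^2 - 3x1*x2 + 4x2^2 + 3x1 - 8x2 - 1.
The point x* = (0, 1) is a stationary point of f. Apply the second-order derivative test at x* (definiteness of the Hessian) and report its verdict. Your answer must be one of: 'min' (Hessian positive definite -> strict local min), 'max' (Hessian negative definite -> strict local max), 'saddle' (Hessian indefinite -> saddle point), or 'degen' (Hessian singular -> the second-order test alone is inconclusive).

Compute the Hessian H = grad^2 f:
  H = [[8, -3], [-3, 8]]
Verify stationarity: grad f(x*) = H x* + g = (0, 0).
Eigenvalues of H: 5, 11.
Both eigenvalues > 0, so H is positive definite -> x* is a strict local min.

min


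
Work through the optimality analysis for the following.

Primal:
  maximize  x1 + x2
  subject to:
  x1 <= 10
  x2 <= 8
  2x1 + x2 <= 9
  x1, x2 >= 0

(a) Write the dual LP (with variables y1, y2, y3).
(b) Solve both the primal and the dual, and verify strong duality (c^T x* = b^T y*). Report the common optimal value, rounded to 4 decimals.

The standard primal-dual pair for 'max c^T x s.t. A x <= b, x >= 0' is:
  Dual:  min b^T y  s.t.  A^T y >= c,  y >= 0.

So the dual LP is:
  minimize  10y1 + 8y2 + 9y3
  subject to:
    y1 + 2y3 >= 1
    y2 + y3 >= 1
    y1, y2, y3 >= 0

Solving the primal: x* = (0.5, 8).
  primal value c^T x* = 8.5.
Solving the dual: y* = (0, 0.5, 0.5).
  dual value b^T y* = 8.5.
Strong duality: c^T x* = b^T y*. Confirmed.

8.5


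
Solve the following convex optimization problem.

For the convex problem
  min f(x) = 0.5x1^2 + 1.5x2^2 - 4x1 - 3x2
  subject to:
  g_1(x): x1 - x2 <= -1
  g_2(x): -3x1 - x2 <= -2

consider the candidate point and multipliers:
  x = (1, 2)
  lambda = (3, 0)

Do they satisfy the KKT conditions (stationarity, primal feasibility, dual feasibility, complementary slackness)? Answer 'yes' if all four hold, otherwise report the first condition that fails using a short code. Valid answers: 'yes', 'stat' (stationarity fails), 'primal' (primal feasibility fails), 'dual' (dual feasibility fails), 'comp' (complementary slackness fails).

Gradient of f: grad f(x) = Q x + c = (-3, 3)
Constraint values g_i(x) = a_i^T x - b_i:
  g_1((1, 2)) = 0
  g_2((1, 2)) = -3
Stationarity residual: grad f(x) + sum_i lambda_i a_i = (0, 0)
  -> stationarity OK
Primal feasibility (all g_i <= 0): OK
Dual feasibility (all lambda_i >= 0): OK
Complementary slackness (lambda_i * g_i(x) = 0 for all i): OK

Verdict: yes, KKT holds.

yes


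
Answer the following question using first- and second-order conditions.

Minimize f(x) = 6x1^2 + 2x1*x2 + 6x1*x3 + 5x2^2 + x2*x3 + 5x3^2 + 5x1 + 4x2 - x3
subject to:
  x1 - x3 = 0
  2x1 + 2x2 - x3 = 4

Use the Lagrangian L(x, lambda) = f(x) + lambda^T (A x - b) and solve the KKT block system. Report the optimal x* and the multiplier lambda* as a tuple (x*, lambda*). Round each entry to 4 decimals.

Form the Lagrangian:
  L(x, lambda) = (1/2) x^T Q x + c^T x + lambda^T (A x - b)
Stationarity (grad_x L = 0): Q x + c + A^T lambda = 0.
Primal feasibility: A x = b.

This gives the KKT block system:
  [ Q   A^T ] [ x     ]   [-c ]
  [ A    0  ] [ lambda ] = [ b ]

Solving the linear system:
  x*      = (0.0597, 1.9701, 0.0597)
  lambda* = (13.8657, -11.9403)
  f(x*)   = 27.9403

x* = (0.0597, 1.9701, 0.0597), lambda* = (13.8657, -11.9403)


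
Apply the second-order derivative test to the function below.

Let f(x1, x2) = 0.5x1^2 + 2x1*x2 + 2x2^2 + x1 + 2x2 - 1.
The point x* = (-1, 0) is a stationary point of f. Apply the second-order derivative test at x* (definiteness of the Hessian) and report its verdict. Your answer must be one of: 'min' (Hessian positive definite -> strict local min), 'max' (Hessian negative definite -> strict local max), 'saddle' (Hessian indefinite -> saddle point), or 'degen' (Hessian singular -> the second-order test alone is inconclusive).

Compute the Hessian H = grad^2 f:
  H = [[1, 2], [2, 4]]
Verify stationarity: grad f(x*) = H x* + g = (0, 0).
Eigenvalues of H: 0, 5.
H has a zero eigenvalue (singular; positive semidefinite but not definite), so H is neither positive definite, negative definite, nor indefinite. The second-order test alone is inconclusive -> degen.
(Indeed, f is constant along the null direction of H through x*, so x* is not a strict local extremum.)

degen


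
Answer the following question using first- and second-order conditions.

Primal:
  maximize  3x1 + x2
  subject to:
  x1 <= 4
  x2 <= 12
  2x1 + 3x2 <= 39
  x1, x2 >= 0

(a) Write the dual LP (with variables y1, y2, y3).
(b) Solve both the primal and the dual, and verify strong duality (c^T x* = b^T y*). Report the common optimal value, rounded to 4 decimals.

The standard primal-dual pair for 'max c^T x s.t. A x <= b, x >= 0' is:
  Dual:  min b^T y  s.t.  A^T y >= c,  y >= 0.

So the dual LP is:
  minimize  4y1 + 12y2 + 39y3
  subject to:
    y1 + 2y3 >= 3
    y2 + 3y3 >= 1
    y1, y2, y3 >= 0

Solving the primal: x* = (4, 10.3333).
  primal value c^T x* = 22.3333.
Solving the dual: y* = (2.3333, 0, 0.3333).
  dual value b^T y* = 22.3333.
Strong duality: c^T x* = b^T y*. Confirmed.

22.3333


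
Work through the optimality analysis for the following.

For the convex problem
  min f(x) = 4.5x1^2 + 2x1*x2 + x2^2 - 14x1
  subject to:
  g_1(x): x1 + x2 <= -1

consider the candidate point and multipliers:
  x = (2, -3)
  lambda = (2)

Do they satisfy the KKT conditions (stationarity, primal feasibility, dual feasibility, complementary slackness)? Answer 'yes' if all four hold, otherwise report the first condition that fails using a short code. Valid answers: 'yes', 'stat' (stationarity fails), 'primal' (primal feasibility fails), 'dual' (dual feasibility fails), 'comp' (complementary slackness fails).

Gradient of f: grad f(x) = Q x + c = (-2, -2)
Constraint values g_i(x) = a_i^T x - b_i:
  g_1((2, -3)) = 0
Stationarity residual: grad f(x) + sum_i lambda_i a_i = (0, 0)
  -> stationarity OK
Primal feasibility (all g_i <= 0): OK
Dual feasibility (all lambda_i >= 0): OK
Complementary slackness (lambda_i * g_i(x) = 0 for all i): OK

Verdict: yes, KKT holds.

yes


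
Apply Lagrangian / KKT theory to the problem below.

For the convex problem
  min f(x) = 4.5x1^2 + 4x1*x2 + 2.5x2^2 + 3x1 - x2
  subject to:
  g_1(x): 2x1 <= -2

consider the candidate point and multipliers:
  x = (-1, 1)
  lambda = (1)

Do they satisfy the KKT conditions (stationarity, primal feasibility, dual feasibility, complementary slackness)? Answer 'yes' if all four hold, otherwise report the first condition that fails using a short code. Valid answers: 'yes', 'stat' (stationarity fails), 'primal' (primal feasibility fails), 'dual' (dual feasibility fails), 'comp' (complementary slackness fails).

Gradient of f: grad f(x) = Q x + c = (-2, 0)
Constraint values g_i(x) = a_i^T x - b_i:
  g_1((-1, 1)) = 0
Stationarity residual: grad f(x) + sum_i lambda_i a_i = (0, 0)
  -> stationarity OK
Primal feasibility (all g_i <= 0): OK
Dual feasibility (all lambda_i >= 0): OK
Complementary slackness (lambda_i * g_i(x) = 0 for all i): OK

Verdict: yes, KKT holds.

yes


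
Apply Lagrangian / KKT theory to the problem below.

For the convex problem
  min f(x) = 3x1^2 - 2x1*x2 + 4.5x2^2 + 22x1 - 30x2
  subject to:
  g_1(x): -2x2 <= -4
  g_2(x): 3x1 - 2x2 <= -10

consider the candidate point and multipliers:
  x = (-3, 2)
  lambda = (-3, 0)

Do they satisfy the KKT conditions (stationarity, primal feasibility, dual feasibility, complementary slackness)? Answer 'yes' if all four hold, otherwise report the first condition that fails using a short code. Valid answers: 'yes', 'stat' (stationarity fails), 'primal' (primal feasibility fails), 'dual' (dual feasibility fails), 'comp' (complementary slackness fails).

Gradient of f: grad f(x) = Q x + c = (0, -6)
Constraint values g_i(x) = a_i^T x - b_i:
  g_1((-3, 2)) = 0
  g_2((-3, 2)) = -3
Stationarity residual: grad f(x) + sum_i lambda_i a_i = (0, 0)
  -> stationarity OK
Primal feasibility (all g_i <= 0): OK
Dual feasibility (all lambda_i >= 0): FAILS
Complementary slackness (lambda_i * g_i(x) = 0 for all i): OK

Verdict: the first failing condition is dual_feasibility -> dual.

dual


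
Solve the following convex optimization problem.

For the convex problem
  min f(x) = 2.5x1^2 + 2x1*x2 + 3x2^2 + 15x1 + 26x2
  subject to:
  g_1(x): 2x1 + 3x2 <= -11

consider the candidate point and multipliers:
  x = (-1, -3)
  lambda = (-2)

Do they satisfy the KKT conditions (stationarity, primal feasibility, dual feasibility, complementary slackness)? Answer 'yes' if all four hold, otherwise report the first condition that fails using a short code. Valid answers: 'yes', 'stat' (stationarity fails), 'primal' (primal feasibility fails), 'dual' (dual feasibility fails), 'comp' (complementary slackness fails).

Gradient of f: grad f(x) = Q x + c = (4, 6)
Constraint values g_i(x) = a_i^T x - b_i:
  g_1((-1, -3)) = 0
Stationarity residual: grad f(x) + sum_i lambda_i a_i = (0, 0)
  -> stationarity OK
Primal feasibility (all g_i <= 0): OK
Dual feasibility (all lambda_i >= 0): FAILS
Complementary slackness (lambda_i * g_i(x) = 0 for all i): OK

Verdict: the first failing condition is dual_feasibility -> dual.

dual


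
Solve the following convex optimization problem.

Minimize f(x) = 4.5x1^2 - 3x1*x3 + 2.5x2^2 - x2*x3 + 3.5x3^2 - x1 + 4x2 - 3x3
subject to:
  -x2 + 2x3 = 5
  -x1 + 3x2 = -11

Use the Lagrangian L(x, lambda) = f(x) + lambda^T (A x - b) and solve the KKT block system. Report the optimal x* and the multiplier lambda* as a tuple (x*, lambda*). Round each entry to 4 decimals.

Form the Lagrangian:
  L(x, lambda) = (1/2) x^T Q x + c^T x + lambda^T (A x - b)
Stationarity (grad_x L = 0): Q x + c + A^T lambda = 0.
Primal feasibility: A x = b.

This gives the KKT block system:
  [ Q   A^T ] [ x     ]   [-c ]
  [ A    0  ] [ lambda ] = [ b ]

Solving the linear system:
  x*      = (0.8232, -3.3923, 0.8039)
  lambda* = (-1.7749, 3.9968)
  f(x*)   = 18.0177

x* = (0.8232, -3.3923, 0.8039), lambda* = (-1.7749, 3.9968)
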